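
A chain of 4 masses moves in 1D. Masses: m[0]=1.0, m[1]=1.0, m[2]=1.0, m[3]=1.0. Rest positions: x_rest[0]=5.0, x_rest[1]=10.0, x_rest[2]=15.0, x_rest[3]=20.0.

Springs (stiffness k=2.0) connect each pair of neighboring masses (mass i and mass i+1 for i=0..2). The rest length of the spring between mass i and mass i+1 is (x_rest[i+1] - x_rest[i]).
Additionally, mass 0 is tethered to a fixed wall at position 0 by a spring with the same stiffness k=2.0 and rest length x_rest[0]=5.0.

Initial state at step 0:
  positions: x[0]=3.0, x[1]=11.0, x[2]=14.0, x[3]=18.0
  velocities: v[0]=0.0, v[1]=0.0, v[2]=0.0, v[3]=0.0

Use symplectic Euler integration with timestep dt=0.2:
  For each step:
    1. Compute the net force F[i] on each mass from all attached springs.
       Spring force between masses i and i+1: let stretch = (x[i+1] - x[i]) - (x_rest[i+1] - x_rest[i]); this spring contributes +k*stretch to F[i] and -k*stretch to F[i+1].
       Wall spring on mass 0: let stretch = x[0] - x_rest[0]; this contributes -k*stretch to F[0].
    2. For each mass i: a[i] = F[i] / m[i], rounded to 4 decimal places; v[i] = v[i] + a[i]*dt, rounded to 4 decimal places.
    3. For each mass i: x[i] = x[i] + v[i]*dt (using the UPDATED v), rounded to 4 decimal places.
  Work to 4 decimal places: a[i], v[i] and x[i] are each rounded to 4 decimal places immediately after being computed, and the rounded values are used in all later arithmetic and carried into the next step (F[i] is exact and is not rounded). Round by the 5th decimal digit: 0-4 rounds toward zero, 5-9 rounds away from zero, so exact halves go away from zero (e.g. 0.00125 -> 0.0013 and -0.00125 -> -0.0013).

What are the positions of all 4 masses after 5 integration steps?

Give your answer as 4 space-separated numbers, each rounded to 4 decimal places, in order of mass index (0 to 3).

Step 0: x=[3.0000 11.0000 14.0000 18.0000] v=[0.0000 0.0000 0.0000 0.0000]
Step 1: x=[3.4000 10.6000 14.0800 18.0800] v=[2.0000 -2.0000 0.4000 0.4000]
Step 2: x=[4.1040 9.9024 14.2016 18.2400] v=[3.5200 -3.4880 0.6080 0.8000]
Step 3: x=[4.9436 9.0849 14.3023 18.4769] v=[4.1978 -4.0877 0.5037 1.1846]
Step 4: x=[5.7190 8.3534 14.3196 18.7799] v=[3.8769 -3.6573 0.0866 1.5148]
Step 5: x=[6.2476 7.8885 14.2164 19.1260] v=[2.6431 -2.3246 -0.5158 1.7307]

Answer: 6.2476 7.8885 14.2164 19.1260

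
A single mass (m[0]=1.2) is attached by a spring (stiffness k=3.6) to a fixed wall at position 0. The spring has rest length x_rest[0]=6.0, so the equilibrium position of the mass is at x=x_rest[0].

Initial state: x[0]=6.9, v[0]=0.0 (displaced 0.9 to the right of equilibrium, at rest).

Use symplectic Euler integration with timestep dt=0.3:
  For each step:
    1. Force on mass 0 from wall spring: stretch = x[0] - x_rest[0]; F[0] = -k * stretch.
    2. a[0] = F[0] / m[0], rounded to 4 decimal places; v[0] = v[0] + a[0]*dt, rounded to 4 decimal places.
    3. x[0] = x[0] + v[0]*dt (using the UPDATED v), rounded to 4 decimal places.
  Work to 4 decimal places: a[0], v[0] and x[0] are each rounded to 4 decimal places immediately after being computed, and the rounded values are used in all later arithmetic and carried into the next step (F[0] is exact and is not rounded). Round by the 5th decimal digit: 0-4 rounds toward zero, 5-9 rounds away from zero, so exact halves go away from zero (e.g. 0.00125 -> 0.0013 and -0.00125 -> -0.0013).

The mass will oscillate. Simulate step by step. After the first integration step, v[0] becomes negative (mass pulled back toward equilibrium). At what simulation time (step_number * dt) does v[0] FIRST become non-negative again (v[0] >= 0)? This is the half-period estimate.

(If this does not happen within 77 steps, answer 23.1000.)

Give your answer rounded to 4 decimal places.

Step 0: x=[6.9000] v=[0.0000]
Step 1: x=[6.6570] v=[-0.8100]
Step 2: x=[6.2366] v=[-1.4013]
Step 3: x=[5.7523] v=[-1.6142]
Step 4: x=[5.3349] v=[-1.3913]
Step 5: x=[5.0971] v=[-0.7927]
Step 6: x=[5.1031] v=[0.0199]
First v>=0 after going negative at step 6, time=1.8000

Answer: 1.8000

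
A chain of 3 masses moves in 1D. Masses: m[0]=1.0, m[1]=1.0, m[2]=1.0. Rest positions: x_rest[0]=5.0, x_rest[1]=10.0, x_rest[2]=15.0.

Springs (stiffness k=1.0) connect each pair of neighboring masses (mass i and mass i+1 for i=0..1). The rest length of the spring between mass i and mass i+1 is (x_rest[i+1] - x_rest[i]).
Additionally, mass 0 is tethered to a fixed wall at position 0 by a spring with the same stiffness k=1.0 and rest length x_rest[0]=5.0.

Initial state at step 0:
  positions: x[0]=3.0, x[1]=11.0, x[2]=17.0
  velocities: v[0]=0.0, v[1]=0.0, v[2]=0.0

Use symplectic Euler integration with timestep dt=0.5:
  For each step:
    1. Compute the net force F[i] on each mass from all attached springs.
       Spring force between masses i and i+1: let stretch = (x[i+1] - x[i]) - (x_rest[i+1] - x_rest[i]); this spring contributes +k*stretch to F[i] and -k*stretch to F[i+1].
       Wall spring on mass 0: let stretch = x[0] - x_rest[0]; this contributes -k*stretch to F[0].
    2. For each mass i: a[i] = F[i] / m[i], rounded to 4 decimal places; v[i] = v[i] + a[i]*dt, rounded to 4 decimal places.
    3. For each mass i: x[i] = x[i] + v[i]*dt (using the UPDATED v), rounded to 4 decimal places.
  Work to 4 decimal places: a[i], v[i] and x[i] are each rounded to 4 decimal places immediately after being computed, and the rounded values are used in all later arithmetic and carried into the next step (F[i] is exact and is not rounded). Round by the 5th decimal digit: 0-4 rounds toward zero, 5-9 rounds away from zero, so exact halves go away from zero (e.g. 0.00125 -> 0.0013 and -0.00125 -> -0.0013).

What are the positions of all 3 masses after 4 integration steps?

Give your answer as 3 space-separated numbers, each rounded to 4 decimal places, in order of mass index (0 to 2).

Answer: 7.3868 10.7149 14.3984

Derivation:
Step 0: x=[3.0000 11.0000 17.0000] v=[0.0000 0.0000 0.0000]
Step 1: x=[4.2500 10.5000 16.7500] v=[2.5000 -1.0000 -0.5000]
Step 2: x=[6.0000 10.0000 16.1875] v=[3.5000 -1.0000 -1.1250]
Step 3: x=[7.2500 10.0469 15.3281] v=[2.5000 0.0938 -1.7188]
Step 4: x=[7.3868 10.7149 14.3984] v=[0.2735 1.3360 -1.8594]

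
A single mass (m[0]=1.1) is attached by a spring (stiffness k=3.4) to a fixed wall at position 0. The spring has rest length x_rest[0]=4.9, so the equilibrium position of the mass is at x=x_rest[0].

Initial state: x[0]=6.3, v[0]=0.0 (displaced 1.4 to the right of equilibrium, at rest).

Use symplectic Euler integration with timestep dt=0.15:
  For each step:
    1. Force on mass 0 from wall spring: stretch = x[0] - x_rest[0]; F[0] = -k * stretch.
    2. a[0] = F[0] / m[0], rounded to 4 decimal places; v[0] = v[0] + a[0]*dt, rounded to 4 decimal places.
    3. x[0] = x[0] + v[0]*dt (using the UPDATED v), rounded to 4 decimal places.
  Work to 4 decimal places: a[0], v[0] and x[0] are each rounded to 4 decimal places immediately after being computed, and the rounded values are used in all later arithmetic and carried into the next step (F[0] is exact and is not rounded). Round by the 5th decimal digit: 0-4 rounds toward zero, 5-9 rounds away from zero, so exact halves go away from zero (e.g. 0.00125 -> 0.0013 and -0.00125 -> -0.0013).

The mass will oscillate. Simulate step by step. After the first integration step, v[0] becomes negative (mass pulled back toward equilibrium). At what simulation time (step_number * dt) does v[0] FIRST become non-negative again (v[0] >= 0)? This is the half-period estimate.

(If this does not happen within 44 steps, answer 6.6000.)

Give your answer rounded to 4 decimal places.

Answer: 1.8000

Derivation:
Step 0: x=[6.3000] v=[0.0000]
Step 1: x=[6.2026] v=[-0.6491]
Step 2: x=[6.0147] v=[-1.2530]
Step 3: x=[5.7492] v=[-1.7698]
Step 4: x=[5.4247] v=[-2.1635]
Step 5: x=[5.0637] v=[-2.4068]
Step 6: x=[4.6913] v=[-2.4827]
Step 7: x=[4.3334] v=[-2.3859]
Step 8: x=[4.0149] v=[-2.1232]
Step 9: x=[3.7580] v=[-1.7128]
Step 10: x=[3.5805] v=[-1.1833]
Step 11: x=[3.4948] v=[-0.5715]
Step 12: x=[3.5068] v=[0.0800]
First v>=0 after going negative at step 12, time=1.8000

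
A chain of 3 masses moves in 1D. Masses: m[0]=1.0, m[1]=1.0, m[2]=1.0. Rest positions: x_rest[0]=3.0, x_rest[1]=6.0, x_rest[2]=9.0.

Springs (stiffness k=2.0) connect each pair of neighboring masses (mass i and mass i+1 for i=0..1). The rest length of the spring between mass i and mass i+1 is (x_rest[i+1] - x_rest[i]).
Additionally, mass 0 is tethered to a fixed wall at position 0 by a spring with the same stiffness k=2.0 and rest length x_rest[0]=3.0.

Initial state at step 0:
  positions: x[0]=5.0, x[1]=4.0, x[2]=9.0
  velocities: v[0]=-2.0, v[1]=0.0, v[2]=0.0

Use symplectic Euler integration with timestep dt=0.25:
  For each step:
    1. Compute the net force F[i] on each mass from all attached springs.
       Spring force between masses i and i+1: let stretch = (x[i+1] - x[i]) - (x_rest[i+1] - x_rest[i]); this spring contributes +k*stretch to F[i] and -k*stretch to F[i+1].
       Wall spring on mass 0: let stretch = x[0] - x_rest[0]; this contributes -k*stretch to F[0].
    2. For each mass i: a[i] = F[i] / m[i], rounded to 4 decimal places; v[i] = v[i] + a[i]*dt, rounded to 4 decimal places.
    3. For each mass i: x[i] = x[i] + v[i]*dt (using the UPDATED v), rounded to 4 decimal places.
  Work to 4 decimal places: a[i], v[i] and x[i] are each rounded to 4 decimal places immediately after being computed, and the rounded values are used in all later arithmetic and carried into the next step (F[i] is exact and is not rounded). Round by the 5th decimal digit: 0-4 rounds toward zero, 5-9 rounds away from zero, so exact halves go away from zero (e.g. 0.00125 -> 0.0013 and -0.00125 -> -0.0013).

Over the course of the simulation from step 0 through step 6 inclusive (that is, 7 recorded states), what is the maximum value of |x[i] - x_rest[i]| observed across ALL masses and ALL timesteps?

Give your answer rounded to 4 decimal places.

Step 0: x=[5.0000 4.0000 9.0000] v=[-2.0000 0.0000 0.0000]
Step 1: x=[3.7500 4.7500 8.7500] v=[-5.0000 3.0000 -1.0000]
Step 2: x=[2.1563 5.8750 8.3750] v=[-6.3750 4.5000 -1.5000]
Step 3: x=[0.7579 6.8477 8.0625] v=[-5.5938 3.8907 -1.2500]
Step 4: x=[0.0259 7.2110 7.9732] v=[-2.9279 1.4532 -0.3574]
Step 5: x=[0.1888 6.7714 8.1636] v=[0.6517 -1.7583 0.7615]
Step 6: x=[1.1510 5.6830 8.5550] v=[3.8486 -4.3535 1.5654]
Max displacement = 2.9741

Answer: 2.9741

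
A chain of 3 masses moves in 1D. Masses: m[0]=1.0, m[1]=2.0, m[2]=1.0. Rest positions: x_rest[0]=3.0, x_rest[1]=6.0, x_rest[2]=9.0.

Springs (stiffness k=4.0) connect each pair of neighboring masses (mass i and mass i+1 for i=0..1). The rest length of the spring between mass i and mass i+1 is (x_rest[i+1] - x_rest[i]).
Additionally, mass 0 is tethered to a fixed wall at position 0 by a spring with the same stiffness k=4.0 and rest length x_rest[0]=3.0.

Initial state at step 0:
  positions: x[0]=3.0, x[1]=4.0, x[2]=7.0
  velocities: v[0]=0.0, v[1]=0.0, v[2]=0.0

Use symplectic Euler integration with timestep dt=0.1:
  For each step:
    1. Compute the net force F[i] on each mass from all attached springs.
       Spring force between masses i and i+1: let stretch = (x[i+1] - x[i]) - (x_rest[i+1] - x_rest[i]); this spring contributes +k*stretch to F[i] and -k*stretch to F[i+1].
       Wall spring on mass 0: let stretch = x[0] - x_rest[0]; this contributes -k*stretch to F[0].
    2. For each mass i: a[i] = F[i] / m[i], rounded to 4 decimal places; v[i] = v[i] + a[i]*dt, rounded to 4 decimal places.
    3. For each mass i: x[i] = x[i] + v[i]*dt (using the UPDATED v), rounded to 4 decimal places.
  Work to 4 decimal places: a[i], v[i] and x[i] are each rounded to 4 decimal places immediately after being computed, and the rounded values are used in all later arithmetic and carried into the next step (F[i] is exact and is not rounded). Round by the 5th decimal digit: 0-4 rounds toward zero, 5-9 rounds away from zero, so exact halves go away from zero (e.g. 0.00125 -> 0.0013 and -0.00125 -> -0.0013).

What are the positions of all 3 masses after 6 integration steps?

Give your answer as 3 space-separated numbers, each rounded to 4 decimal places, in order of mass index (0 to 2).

Step 0: x=[3.0000 4.0000 7.0000] v=[0.0000 0.0000 0.0000]
Step 1: x=[2.9200 4.0400 7.0000] v=[-0.8000 0.4000 0.0000]
Step 2: x=[2.7680 4.1168 7.0016] v=[-1.5200 0.7680 0.0160]
Step 3: x=[2.5592 4.2243 7.0078] v=[-2.0877 1.0752 0.0621]
Step 4: x=[2.3147 4.3542 7.0227] v=[-2.4453 1.2989 0.1487]
Step 5: x=[2.0592 4.4967 7.0508] v=[-2.5554 1.4247 0.2813]
Step 6: x=[1.8188 4.6415 7.0968] v=[-2.4041 1.4480 0.4597]

Answer: 1.8188 4.6415 7.0968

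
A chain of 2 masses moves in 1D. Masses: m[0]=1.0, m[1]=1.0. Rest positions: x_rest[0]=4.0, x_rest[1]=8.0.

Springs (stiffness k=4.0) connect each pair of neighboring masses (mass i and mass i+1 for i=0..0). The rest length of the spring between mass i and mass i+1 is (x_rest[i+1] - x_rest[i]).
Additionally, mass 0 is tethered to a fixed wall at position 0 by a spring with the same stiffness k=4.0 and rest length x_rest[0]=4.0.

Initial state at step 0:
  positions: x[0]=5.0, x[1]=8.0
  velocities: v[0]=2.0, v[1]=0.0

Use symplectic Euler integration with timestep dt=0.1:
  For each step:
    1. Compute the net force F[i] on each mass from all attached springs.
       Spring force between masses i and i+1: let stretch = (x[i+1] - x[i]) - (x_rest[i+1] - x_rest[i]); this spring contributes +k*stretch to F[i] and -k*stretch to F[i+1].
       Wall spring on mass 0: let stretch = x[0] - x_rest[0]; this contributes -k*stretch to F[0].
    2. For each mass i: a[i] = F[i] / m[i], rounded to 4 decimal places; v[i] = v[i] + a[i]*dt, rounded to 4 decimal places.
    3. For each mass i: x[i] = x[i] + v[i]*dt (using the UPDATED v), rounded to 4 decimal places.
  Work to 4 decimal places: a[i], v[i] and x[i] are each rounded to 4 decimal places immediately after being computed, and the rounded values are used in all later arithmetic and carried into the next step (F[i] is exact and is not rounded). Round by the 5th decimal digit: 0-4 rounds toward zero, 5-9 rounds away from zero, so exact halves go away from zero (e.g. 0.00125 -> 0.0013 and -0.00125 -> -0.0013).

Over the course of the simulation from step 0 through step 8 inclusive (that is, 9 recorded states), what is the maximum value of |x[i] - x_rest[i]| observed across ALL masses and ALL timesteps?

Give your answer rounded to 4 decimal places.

Answer: 1.1520

Derivation:
Step 0: x=[5.0000 8.0000] v=[2.0000 0.0000]
Step 1: x=[5.1200 8.0400] v=[1.2000 0.4000]
Step 2: x=[5.1520 8.1232] v=[0.3200 0.8320]
Step 3: x=[5.0968 8.2476] v=[-0.5523 1.2435]
Step 4: x=[4.9637 8.4059] v=[-1.3307 1.5832]
Step 5: x=[4.7698 8.5865] v=[-1.9393 1.8063]
Step 6: x=[4.5378 8.7745] v=[-2.3205 1.8796]
Step 7: x=[4.2937 8.9530] v=[-2.4409 1.7849]
Step 8: x=[4.0642 9.1051] v=[-2.2947 1.5212]
Max displacement = 1.1520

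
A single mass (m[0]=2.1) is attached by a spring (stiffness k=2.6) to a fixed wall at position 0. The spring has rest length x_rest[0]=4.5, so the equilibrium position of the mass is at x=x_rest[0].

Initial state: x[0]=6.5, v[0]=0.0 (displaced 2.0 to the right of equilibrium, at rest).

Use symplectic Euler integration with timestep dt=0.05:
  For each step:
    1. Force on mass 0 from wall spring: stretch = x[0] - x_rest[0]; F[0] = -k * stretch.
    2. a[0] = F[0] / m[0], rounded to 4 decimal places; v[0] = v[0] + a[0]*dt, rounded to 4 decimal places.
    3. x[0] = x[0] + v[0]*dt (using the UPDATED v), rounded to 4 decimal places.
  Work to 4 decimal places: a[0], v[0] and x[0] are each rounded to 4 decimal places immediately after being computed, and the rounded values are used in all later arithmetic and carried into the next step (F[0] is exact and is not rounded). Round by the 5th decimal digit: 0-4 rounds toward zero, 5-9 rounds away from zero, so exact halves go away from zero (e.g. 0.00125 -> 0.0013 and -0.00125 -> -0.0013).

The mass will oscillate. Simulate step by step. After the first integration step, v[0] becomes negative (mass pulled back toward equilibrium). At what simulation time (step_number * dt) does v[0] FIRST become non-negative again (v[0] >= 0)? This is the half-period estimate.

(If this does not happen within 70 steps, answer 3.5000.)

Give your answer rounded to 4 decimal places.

Step 0: x=[6.5000] v=[0.0000]
Step 1: x=[6.4938] v=[-0.1238]
Step 2: x=[6.4814] v=[-0.2472]
Step 3: x=[6.4629] v=[-0.3699]
Step 4: x=[6.4383] v=[-0.4914]
Step 5: x=[6.4077] v=[-0.6114]
Step 6: x=[6.3712] v=[-0.7295]
Step 7: x=[6.3289] v=[-0.8453]
Step 8: x=[6.2810] v=[-0.9585]
Step 9: x=[6.2276] v=[-1.0688]
Step 10: x=[6.1688] v=[-1.1757]
Step 11: x=[6.1049] v=[-1.2790]
Step 12: x=[6.0360] v=[-1.3784]
Step 13: x=[5.9623] v=[-1.4735]
Step 14: x=[5.8841] v=[-1.5640]
Step 15: x=[5.8016] v=[-1.6497]
Step 16: x=[5.7151] v=[-1.7303]
Step 17: x=[5.6248] v=[-1.8055]
Step 18: x=[5.5310] v=[-1.8751]
Step 19: x=[5.4341] v=[-1.9389]
Step 20: x=[5.3343] v=[-1.9967]
Step 21: x=[5.2319] v=[-2.0483]
Step 22: x=[5.1272] v=[-2.0936]
Step 23: x=[5.0206] v=[-2.1324]
Step 24: x=[4.9124] v=[-2.1646]
Step 25: x=[4.8029] v=[-2.1901]
Step 26: x=[4.6925] v=[-2.2089]
Step 27: x=[4.5815] v=[-2.2208]
Step 28: x=[4.4702] v=[-2.2258]
Step 29: x=[4.3590] v=[-2.2240]
Step 30: x=[4.2482] v=[-2.2153]
Step 31: x=[4.1382] v=[-2.1997]
Step 32: x=[4.0293] v=[-2.1773]
Step 33: x=[3.9219] v=[-2.1482]
Step 34: x=[3.8163] v=[-2.1124]
Step 35: x=[3.7128] v=[-2.0701]
Step 36: x=[3.6117] v=[-2.0214]
Step 37: x=[3.5134] v=[-1.9664]
Step 38: x=[3.4181] v=[-1.9053]
Step 39: x=[3.3262] v=[-1.8383]
Step 40: x=[3.2379] v=[-1.7656]
Step 41: x=[3.1535] v=[-1.6875]
Step 42: x=[3.0733] v=[-1.6041]
Step 43: x=[2.9975] v=[-1.5158]
Step 44: x=[2.9264] v=[-1.4228]
Step 45: x=[2.8601] v=[-1.3254]
Step 46: x=[2.7989] v=[-1.2239]
Step 47: x=[2.7430] v=[-1.1186]
Step 48: x=[2.6925] v=[-1.0098]
Step 49: x=[2.6476] v=[-0.8979]
Step 50: x=[2.6084] v=[-0.7832]
Step 51: x=[2.5751] v=[-0.6661]
Step 52: x=[2.5478] v=[-0.5469]
Step 53: x=[2.5265] v=[-0.4261]
Step 54: x=[2.5113] v=[-0.3039]
Step 55: x=[2.5023] v=[-0.1808]
Step 56: x=[2.4994] v=[-0.0571]
Step 57: x=[2.5027] v=[0.0667]
First v>=0 after going negative at step 57, time=2.8500

Answer: 2.8500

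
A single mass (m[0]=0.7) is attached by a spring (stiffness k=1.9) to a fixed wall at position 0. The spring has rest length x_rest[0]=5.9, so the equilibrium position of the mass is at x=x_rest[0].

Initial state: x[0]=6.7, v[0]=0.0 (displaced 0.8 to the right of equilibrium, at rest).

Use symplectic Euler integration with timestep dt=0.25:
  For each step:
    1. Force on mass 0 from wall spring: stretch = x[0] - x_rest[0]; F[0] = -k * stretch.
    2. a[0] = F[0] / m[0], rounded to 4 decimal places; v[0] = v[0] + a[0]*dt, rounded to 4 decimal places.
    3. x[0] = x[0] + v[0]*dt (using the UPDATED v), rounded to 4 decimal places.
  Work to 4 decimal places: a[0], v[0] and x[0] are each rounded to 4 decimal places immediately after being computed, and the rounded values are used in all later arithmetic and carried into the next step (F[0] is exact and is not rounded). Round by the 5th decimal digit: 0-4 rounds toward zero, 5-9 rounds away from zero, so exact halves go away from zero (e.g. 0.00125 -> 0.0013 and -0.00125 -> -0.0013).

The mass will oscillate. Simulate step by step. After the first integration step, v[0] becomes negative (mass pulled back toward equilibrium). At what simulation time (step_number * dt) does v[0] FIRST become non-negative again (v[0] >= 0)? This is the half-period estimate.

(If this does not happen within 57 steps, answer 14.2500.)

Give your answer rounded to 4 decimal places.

Answer: 2.0000

Derivation:
Step 0: x=[6.7000] v=[0.0000]
Step 1: x=[6.5643] v=[-0.5429]
Step 2: x=[6.3159] v=[-0.9937]
Step 3: x=[5.9969] v=[-1.2759]
Step 4: x=[5.6615] v=[-1.3417]
Step 5: x=[5.3665] v=[-1.1799]
Step 6: x=[5.1620] v=[-0.8179]
Step 7: x=[5.0827] v=[-0.3171]
Step 8: x=[5.1421] v=[0.2375]
First v>=0 after going negative at step 8, time=2.0000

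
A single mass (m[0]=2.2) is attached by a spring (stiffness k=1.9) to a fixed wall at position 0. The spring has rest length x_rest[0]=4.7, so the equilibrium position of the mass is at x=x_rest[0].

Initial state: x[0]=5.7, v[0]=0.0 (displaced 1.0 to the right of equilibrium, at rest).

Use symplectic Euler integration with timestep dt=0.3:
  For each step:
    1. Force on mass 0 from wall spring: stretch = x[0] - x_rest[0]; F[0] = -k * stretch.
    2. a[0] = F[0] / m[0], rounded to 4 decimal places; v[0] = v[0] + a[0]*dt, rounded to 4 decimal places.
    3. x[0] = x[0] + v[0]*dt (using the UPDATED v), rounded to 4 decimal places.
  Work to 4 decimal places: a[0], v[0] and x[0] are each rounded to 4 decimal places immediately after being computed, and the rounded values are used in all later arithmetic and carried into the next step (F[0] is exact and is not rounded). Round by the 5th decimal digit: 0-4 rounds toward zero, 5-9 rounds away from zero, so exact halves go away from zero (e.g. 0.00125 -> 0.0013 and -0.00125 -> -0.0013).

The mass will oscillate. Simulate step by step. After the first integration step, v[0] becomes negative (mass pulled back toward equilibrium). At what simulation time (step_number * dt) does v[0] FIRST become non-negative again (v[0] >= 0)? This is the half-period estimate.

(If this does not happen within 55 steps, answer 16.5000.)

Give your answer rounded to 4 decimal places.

Step 0: x=[5.7000] v=[0.0000]
Step 1: x=[5.6223] v=[-0.2591]
Step 2: x=[5.4729] v=[-0.4981]
Step 3: x=[5.2634] v=[-0.6984]
Step 4: x=[5.0101] v=[-0.8444]
Step 5: x=[4.7327] v=[-0.9247]
Step 6: x=[4.4527] v=[-0.9332]
Step 7: x=[4.1920] v=[-0.8691]
Step 8: x=[3.9708] v=[-0.7375]
Step 9: x=[3.8062] v=[-0.5486]
Step 10: x=[3.7111] v=[-0.3170]
Step 11: x=[3.6929] v=[-0.0608]
Step 12: x=[3.7529] v=[0.2001]
First v>=0 after going negative at step 12, time=3.6000

Answer: 3.6000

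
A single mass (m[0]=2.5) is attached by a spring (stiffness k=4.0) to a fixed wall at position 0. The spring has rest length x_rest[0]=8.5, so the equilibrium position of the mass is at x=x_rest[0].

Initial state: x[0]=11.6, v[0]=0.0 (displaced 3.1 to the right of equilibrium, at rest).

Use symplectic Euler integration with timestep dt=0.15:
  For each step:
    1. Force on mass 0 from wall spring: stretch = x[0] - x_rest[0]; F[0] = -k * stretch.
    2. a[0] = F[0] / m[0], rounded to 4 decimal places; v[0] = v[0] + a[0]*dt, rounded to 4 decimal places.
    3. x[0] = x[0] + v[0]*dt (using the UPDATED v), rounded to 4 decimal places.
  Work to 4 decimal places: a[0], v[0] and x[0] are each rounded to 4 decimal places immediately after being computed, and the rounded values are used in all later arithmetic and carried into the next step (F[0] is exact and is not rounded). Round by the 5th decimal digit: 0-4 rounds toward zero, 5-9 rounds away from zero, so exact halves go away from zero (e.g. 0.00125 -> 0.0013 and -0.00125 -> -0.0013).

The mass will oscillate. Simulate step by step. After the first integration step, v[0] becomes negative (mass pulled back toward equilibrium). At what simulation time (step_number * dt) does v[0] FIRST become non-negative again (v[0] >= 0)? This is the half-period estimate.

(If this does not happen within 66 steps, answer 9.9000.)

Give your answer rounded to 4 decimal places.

Step 0: x=[11.6000] v=[0.0000]
Step 1: x=[11.4884] v=[-0.7440]
Step 2: x=[11.2692] v=[-1.4612]
Step 3: x=[10.9503] v=[-2.1258]
Step 4: x=[10.5432] v=[-2.7139]
Step 5: x=[10.0626] v=[-3.2043]
Step 6: x=[9.5257] v=[-3.5793]
Step 7: x=[8.9519] v=[-3.8255]
Step 8: x=[8.3618] v=[-3.9340]
Step 9: x=[7.7767] v=[-3.9008]
Step 10: x=[7.2176] v=[-3.7272]
Step 11: x=[6.7047] v=[-3.4194]
Step 12: x=[6.2564] v=[-2.9885]
Step 13: x=[5.8889] v=[-2.4500]
Step 14: x=[5.6154] v=[-1.8233]
Step 15: x=[5.4458] v=[-1.1310]
Step 16: x=[5.3861] v=[-0.3980]
Step 17: x=[5.4385] v=[0.3493]
First v>=0 after going negative at step 17, time=2.5500

Answer: 2.5500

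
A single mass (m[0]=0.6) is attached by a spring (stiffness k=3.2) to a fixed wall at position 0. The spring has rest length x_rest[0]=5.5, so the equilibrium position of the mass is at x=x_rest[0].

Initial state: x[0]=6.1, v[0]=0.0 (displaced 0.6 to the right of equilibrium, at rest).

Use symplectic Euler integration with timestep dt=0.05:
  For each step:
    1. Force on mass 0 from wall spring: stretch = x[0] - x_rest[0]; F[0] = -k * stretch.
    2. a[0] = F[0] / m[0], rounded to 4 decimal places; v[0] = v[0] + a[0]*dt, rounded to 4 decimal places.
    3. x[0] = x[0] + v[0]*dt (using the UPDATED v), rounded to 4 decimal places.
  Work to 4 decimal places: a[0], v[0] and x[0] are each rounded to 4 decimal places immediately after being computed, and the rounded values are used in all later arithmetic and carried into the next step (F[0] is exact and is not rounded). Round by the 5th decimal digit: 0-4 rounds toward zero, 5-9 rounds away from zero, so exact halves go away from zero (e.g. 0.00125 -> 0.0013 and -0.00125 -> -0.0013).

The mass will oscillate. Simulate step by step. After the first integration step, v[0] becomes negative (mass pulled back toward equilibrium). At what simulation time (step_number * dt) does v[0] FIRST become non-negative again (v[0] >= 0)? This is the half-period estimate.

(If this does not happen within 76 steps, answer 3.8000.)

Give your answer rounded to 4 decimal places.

Answer: 1.4000

Derivation:
Step 0: x=[6.1000] v=[0.0000]
Step 1: x=[6.0920] v=[-0.1600]
Step 2: x=[6.0761] v=[-0.3179]
Step 3: x=[6.0525] v=[-0.4715]
Step 4: x=[6.0216] v=[-0.6188]
Step 5: x=[5.9837] v=[-0.7579]
Step 6: x=[5.9394] v=[-0.8869]
Step 7: x=[5.8892] v=[-1.0041]
Step 8: x=[5.8338] v=[-1.1079]
Step 9: x=[5.7740] v=[-1.1969]
Step 10: x=[5.7105] v=[-1.2700]
Step 11: x=[5.6442] v=[-1.3261]
Step 12: x=[5.5760] v=[-1.3646]
Step 13: x=[5.5068] v=[-1.3849]
Step 14: x=[5.4375] v=[-1.3867]
Step 15: x=[5.3690] v=[-1.3700]
Step 16: x=[5.3022] v=[-1.3351]
Step 17: x=[5.2381] v=[-1.2824]
Step 18: x=[5.1775] v=[-1.2126]
Step 19: x=[5.1212] v=[-1.1266]
Step 20: x=[5.0699] v=[-1.0256]
Step 21: x=[5.0244] v=[-0.9109]
Step 22: x=[4.9852] v=[-0.7841]
Step 23: x=[4.9529] v=[-0.6468]
Step 24: x=[4.9279] v=[-0.5009]
Step 25: x=[4.9105] v=[-0.3483]
Step 26: x=[4.9009] v=[-0.1911]
Step 27: x=[4.8993] v=[-0.0313]
Step 28: x=[4.9057] v=[0.1289]
First v>=0 after going negative at step 28, time=1.4000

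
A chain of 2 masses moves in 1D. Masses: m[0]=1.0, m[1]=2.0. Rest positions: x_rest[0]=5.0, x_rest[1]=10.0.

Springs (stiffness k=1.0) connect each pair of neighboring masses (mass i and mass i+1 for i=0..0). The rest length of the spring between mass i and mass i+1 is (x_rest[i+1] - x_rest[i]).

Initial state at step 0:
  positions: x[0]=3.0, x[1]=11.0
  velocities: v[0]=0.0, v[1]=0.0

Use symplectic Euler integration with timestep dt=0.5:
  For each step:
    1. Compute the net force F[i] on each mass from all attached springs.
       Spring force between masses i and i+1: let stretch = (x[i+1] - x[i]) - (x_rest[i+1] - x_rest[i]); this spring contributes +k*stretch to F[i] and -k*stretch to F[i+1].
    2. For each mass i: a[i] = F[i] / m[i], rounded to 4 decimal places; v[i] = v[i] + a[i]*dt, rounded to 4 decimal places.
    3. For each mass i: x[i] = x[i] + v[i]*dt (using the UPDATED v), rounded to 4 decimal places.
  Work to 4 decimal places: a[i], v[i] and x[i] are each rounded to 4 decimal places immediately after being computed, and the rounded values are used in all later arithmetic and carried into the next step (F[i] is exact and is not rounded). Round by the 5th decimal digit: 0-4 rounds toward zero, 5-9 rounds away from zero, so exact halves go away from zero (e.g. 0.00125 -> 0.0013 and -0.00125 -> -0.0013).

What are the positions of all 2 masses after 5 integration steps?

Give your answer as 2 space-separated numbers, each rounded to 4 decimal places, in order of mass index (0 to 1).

Step 0: x=[3.0000 11.0000] v=[0.0000 0.0000]
Step 1: x=[3.7500 10.6250] v=[1.5000 -0.7500]
Step 2: x=[4.9688 10.0156] v=[2.4375 -1.2188]
Step 3: x=[6.1993 9.4004] v=[2.4609 -1.2305]
Step 4: x=[6.9801 9.0100] v=[1.5615 -0.7808]
Step 5: x=[7.0184 8.9909] v=[0.0765 -0.0383]

Answer: 7.0184 8.9909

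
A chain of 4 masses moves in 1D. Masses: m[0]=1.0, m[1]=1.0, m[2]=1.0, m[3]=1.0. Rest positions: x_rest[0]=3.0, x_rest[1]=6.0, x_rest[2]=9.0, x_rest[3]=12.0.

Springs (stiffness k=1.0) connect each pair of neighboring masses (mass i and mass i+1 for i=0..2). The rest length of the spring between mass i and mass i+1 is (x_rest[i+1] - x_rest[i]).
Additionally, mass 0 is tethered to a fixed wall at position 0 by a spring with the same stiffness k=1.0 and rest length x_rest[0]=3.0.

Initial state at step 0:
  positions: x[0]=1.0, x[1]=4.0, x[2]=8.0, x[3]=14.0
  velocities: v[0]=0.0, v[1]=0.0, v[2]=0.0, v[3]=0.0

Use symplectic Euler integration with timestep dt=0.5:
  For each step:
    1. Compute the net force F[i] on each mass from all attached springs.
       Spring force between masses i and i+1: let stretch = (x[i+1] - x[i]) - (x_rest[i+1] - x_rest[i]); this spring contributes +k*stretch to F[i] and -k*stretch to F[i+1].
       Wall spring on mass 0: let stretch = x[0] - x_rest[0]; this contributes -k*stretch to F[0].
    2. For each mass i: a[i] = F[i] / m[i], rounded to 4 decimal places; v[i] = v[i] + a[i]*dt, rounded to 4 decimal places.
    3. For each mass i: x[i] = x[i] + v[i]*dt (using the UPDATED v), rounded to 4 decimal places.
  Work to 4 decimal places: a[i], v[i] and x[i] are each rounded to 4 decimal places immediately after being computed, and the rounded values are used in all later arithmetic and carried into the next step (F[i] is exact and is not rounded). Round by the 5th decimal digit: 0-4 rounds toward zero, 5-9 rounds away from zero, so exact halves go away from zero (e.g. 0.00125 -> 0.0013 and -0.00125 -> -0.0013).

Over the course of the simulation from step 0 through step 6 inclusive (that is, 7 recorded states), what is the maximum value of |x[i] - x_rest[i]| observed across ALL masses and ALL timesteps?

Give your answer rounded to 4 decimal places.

Answer: 2.3117

Derivation:
Step 0: x=[1.0000 4.0000 8.0000 14.0000] v=[0.0000 0.0000 0.0000 0.0000]
Step 1: x=[1.5000 4.2500 8.5000 13.2500] v=[1.0000 0.5000 1.0000 -1.5000]
Step 2: x=[2.3125 4.8750 9.1250 12.0625] v=[1.6250 1.2500 1.2500 -2.3750]
Step 3: x=[3.1875 5.9219 9.4219 10.8906] v=[1.7500 2.0938 0.5938 -2.3438]
Step 4: x=[3.9493 7.1602 9.2110 10.1015] v=[1.5235 2.4766 -0.4219 -1.5782]
Step 5: x=[4.5265 8.1085 8.7100 9.8398] v=[1.1543 1.8966 -1.0021 -0.5235]
Step 6: x=[4.8676 8.3117 8.3410 10.0456] v=[0.6821 0.4064 -0.7380 0.4116]
Max displacement = 2.3117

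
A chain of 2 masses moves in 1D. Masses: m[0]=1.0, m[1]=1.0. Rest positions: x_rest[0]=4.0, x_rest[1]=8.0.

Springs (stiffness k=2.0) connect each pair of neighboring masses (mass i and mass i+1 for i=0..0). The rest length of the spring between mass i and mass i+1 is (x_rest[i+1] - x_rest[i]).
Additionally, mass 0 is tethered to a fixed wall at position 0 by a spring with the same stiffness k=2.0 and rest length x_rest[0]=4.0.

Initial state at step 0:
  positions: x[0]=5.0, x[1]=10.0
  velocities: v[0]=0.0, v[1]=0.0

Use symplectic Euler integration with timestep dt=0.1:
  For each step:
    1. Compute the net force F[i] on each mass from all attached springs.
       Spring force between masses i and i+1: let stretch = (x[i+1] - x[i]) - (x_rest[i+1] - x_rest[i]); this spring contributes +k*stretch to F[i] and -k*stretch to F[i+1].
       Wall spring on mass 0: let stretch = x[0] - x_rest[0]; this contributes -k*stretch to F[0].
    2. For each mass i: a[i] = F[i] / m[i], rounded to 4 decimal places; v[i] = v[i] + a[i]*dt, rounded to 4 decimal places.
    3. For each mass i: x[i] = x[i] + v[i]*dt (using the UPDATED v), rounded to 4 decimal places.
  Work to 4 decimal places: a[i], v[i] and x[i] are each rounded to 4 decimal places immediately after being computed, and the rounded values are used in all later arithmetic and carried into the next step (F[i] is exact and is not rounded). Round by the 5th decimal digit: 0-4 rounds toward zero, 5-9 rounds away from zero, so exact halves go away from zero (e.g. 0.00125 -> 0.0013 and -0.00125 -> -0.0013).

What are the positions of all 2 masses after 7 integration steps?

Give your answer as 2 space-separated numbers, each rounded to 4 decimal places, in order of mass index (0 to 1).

Answer: 4.9544 9.4872

Derivation:
Step 0: x=[5.0000 10.0000] v=[0.0000 0.0000]
Step 1: x=[5.0000 9.9800] v=[0.0000 -0.2000]
Step 2: x=[4.9996 9.9404] v=[-0.0040 -0.3960]
Step 3: x=[4.9980 9.8820] v=[-0.0158 -0.5842]
Step 4: x=[4.9941 9.8059] v=[-0.0386 -0.7610]
Step 5: x=[4.9866 9.7136] v=[-0.0751 -0.9234]
Step 6: x=[4.9739 9.6067] v=[-0.1270 -1.0688]
Step 7: x=[4.9544 9.4872] v=[-0.1952 -1.1954]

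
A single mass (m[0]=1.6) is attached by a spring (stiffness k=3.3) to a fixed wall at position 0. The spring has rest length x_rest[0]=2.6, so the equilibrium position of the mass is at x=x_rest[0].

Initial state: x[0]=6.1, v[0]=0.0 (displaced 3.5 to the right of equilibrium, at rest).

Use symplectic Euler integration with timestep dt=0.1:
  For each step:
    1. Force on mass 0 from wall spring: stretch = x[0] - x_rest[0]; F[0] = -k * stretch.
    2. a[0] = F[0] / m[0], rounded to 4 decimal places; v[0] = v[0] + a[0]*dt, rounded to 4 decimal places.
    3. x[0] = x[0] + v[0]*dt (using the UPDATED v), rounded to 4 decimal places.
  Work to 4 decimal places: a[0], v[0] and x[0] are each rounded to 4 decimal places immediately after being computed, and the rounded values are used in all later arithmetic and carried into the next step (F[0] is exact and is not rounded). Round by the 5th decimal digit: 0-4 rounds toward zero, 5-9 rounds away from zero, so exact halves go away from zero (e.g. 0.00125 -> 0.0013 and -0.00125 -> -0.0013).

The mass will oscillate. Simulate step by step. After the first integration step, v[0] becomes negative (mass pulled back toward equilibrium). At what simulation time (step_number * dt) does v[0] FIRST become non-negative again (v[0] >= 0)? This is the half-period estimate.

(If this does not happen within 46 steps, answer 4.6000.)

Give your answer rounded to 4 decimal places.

Answer: 2.2000

Derivation:
Step 0: x=[6.1000] v=[0.0000]
Step 1: x=[6.0278] v=[-0.7219]
Step 2: x=[5.8849] v=[-1.4289]
Step 3: x=[5.6743] v=[-2.1064]
Step 4: x=[5.4003] v=[-2.7405]
Step 5: x=[5.0685] v=[-3.3181]
Step 6: x=[4.6858] v=[-3.8272]
Step 7: x=[4.2601] v=[-4.2574]
Step 8: x=[3.8001] v=[-4.5998]
Step 9: x=[3.3154] v=[-4.8473]
Step 10: x=[2.8159] v=[-4.9949]
Step 11: x=[2.3120] v=[-5.0394]
Step 12: x=[1.8140] v=[-4.9800]
Step 13: x=[1.3322] v=[-4.8179]
Step 14: x=[0.8766] v=[-4.5564]
Step 15: x=[0.4565] v=[-4.2010]
Step 16: x=[0.0806] v=[-3.7589]
Step 17: x=[-0.2433] v=[-3.2393]
Step 18: x=[-0.5086] v=[-2.6529]
Step 19: x=[-0.7098] v=[-2.0118]
Step 20: x=[-0.8427] v=[-1.3292]
Step 21: x=[-0.9046] v=[-0.6191]
Step 22: x=[-0.8942] v=[0.1037]
First v>=0 after going negative at step 22, time=2.2000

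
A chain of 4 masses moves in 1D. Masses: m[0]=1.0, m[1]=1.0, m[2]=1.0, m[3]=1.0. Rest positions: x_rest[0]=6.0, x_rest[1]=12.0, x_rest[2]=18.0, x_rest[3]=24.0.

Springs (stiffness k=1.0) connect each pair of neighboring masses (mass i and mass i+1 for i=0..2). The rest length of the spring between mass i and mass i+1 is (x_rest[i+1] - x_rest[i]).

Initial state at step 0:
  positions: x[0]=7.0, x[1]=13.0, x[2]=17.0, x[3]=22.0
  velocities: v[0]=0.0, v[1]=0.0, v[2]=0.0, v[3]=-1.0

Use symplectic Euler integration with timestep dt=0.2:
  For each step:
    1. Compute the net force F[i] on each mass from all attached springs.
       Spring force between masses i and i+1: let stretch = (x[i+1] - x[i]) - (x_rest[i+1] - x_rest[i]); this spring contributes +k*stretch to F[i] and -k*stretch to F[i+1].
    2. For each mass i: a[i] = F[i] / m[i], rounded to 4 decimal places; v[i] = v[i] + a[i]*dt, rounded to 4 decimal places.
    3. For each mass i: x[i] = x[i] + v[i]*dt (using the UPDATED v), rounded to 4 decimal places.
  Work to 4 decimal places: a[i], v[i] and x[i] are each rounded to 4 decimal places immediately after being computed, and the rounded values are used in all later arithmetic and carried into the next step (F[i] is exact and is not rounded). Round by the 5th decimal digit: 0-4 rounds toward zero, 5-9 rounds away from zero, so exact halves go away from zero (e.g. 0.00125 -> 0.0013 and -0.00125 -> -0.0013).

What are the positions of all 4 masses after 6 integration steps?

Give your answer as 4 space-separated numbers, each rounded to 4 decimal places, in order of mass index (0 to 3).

Answer: 6.8107 11.7889 17.3285 21.8718

Derivation:
Step 0: x=[7.0000 13.0000 17.0000 22.0000] v=[0.0000 0.0000 0.0000 -1.0000]
Step 1: x=[7.0000 12.9200 17.0400 21.8400] v=[0.0000 -0.4000 0.2000 -0.8000]
Step 2: x=[6.9968 12.7680 17.1072 21.7280] v=[-0.0160 -0.7600 0.3360 -0.5600]
Step 3: x=[6.9844 12.5587 17.1857 21.6712] v=[-0.0618 -1.0464 0.3923 -0.2842]
Step 4: x=[6.9550 12.3115 17.2585 21.6749] v=[-0.1469 -1.2359 0.3640 0.0187]
Step 5: x=[6.8999 12.0479 17.3101 21.7420] v=[-0.2756 -1.3178 0.2579 0.3354]
Step 6: x=[6.8107 11.7889 17.3285 21.8718] v=[-0.4460 -1.2950 0.0918 0.6490]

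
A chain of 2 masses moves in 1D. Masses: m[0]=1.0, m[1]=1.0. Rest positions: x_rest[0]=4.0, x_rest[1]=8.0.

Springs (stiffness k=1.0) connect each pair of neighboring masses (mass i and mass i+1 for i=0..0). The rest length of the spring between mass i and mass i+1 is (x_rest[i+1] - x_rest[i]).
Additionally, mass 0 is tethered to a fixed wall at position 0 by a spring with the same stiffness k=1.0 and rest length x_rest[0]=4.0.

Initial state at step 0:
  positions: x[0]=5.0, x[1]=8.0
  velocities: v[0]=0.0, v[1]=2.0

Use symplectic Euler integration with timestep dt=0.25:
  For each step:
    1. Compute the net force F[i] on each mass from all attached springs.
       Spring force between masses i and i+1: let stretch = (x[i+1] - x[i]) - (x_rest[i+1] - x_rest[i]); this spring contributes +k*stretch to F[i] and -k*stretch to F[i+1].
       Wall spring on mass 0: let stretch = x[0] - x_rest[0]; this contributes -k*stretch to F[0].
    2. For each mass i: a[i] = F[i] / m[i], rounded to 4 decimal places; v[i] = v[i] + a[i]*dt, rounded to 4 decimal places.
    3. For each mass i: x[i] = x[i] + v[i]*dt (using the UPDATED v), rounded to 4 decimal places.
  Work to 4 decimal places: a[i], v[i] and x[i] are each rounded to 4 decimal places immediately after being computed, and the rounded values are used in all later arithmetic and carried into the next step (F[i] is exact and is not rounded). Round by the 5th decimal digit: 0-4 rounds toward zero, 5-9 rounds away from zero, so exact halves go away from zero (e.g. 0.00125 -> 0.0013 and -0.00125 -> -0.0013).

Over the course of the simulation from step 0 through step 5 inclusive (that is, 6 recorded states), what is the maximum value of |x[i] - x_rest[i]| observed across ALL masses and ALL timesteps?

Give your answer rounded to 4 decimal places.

Answer: 2.5314

Derivation:
Step 0: x=[5.0000 8.0000] v=[0.0000 2.0000]
Step 1: x=[4.8750 8.5625] v=[-0.5000 2.2500]
Step 2: x=[4.6758 9.1445] v=[-0.7969 2.3281]
Step 3: x=[4.4636 9.6972] v=[-0.8487 2.2109]
Step 4: x=[4.2996 10.1728] v=[-0.6562 1.9025]
Step 5: x=[4.2339 10.5314] v=[-0.2628 1.4342]
Max displacement = 2.5314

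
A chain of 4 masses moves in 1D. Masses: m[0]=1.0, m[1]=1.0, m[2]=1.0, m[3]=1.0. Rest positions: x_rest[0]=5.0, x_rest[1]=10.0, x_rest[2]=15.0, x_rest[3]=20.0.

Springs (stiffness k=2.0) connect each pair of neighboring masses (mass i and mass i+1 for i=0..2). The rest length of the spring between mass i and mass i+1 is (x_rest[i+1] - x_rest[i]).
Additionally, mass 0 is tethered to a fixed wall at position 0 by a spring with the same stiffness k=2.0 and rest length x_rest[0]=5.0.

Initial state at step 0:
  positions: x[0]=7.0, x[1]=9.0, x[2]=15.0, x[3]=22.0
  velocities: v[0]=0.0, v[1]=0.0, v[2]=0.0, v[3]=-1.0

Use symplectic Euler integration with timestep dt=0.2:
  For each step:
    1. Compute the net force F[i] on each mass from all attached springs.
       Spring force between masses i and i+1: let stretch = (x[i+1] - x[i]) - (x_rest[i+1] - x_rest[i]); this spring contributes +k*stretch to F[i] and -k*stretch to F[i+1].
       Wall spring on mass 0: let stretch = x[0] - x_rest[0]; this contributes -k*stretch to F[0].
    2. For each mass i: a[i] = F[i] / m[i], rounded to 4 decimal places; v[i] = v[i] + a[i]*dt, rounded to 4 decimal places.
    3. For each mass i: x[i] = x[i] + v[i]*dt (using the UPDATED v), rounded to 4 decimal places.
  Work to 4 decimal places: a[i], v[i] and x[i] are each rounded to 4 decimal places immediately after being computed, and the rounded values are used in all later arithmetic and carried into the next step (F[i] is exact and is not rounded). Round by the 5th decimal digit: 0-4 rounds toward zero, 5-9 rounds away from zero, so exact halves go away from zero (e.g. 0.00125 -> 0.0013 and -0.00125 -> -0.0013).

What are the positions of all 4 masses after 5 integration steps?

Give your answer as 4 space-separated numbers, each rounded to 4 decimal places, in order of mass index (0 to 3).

Answer: 3.6041 11.5891 15.8432 19.4971

Derivation:
Step 0: x=[7.0000 9.0000 15.0000 22.0000] v=[0.0000 0.0000 0.0000 -1.0000]
Step 1: x=[6.6000 9.3200 15.0800 21.6400] v=[-2.0000 1.6000 0.4000 -1.8000]
Step 2: x=[5.8896 9.8832 15.2240 21.1552] v=[-3.5520 2.8160 0.7200 -2.4240]
Step 3: x=[5.0275 10.5542 15.4152 20.5959] v=[-4.3104 3.3549 0.9562 -2.7965]
Step 4: x=[4.2054 11.1719 15.6320 20.0221] v=[-4.1107 3.0886 1.0841 -2.8688]
Step 5: x=[3.6041 11.5891 15.8432 19.4971] v=[-3.0063 2.0860 1.0561 -2.6248]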